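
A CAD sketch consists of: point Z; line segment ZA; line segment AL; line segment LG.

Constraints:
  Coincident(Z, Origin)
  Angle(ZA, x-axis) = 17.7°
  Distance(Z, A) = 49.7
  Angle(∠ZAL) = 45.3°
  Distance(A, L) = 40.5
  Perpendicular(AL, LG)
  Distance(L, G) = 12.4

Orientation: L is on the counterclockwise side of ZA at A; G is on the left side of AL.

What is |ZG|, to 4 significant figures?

23.59

∠ZAL = 45.3°, so AL runs at 17.7° + (180° − 45.3°) = 152.4° from the x-axis; with |AL| = 40.5, L = A + 40.5·(cos 152.4°, sin 152.4°) = (11.46, 33.87). AL is perpendicular to LG; with |LG| = 12.4 on the left of AL, G = L + 12.4·(-0.4633, -0.8862) = (5.711, 22.89). Then |ZG| = |G − Z| = 23.59.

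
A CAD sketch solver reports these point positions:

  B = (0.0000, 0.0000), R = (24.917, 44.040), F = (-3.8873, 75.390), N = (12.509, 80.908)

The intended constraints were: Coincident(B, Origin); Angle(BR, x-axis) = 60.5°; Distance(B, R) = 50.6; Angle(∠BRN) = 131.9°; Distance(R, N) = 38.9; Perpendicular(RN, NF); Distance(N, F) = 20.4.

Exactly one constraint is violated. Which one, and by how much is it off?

Distance(N, F) = 20.4 — off by 3.10.

B = (0.00, 0.00) ✓; BR at 60.50° ✓; |BR| = 50.60 ✓; ∠BRN = 131.9° ✓; |RN| = 38.90 ✓; ∠(RN, NF) = 90.00° ✓; |NF| = 17.30 ✗.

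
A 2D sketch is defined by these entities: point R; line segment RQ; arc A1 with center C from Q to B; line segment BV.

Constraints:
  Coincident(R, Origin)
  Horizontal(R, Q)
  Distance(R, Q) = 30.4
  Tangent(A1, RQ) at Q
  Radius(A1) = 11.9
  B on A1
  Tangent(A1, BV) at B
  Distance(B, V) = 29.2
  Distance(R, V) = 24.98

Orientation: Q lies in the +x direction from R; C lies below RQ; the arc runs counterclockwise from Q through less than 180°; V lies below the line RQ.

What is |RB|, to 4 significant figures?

22.07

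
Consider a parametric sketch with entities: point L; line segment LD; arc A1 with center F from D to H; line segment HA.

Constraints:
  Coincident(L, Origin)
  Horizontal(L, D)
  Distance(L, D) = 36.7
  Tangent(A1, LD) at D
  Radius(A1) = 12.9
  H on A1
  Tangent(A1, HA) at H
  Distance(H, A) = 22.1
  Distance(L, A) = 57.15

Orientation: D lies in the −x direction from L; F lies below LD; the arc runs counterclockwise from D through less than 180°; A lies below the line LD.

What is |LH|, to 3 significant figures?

51.8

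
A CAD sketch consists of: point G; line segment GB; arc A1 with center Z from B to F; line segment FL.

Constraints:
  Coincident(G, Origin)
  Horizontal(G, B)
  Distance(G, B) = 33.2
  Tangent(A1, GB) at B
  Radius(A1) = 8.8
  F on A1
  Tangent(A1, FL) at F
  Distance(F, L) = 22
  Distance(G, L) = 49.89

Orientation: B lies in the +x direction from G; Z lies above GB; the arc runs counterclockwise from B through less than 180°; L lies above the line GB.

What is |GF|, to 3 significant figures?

43.1

G is at the origin; G and B share the same y with |GB| = 33.2 and B on the +x side, so B = (33.2, 0.00). A1 meets GB tangentially, so ZB is at right angles to GB, so Z = B + (0, 8.8) = (33.2, 8.80). Since ZF ⟂ FL (tangency), |ZL| = √(8.8² + 22.0²) = 23.7 regardless of where F sits on A1. So L lies on both circle(G, 49.89) and circle(Z, 23.7); the above-GB intersection is L = (38.3, 31.9). F is the foot of the tangent from L: F = (41.9, 10.2).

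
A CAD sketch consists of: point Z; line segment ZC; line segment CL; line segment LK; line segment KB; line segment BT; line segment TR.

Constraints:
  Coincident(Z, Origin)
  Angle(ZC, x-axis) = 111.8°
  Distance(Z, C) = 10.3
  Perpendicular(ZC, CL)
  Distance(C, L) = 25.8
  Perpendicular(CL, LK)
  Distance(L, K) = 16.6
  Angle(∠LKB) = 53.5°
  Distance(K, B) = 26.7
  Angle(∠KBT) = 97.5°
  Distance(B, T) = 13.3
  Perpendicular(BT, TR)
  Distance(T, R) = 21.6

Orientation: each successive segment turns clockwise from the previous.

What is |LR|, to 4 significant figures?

3.902

Z is at the origin; ZC runs at 111.8° with length 10.3, so C = (-3.825, 9.563). ZC is perpendicular to CL, so CL runs at 21.80°; with |CL| = 25.8, L = (20.13, 19.14). CL is perpendicular to LK, so LK runs at -68.20°; with |LK| = 16.6, K = (26.29, 3.732). ∠LKB = 53.5° gives KB at 165.3° from the x-axis; with |KB| = 26.7, B = (0.4685, 10.51). ∠KBT = 97.5° gives BT at 82.80° from the x-axis; with |BT| = 13.3, T = (2.135, 23.70). BT is perpendicular to TR, so TR runs at -7.200°; with |TR| = 21.6, R = (23.57, 21.00). Then |LR| = |R − L| = 3.902.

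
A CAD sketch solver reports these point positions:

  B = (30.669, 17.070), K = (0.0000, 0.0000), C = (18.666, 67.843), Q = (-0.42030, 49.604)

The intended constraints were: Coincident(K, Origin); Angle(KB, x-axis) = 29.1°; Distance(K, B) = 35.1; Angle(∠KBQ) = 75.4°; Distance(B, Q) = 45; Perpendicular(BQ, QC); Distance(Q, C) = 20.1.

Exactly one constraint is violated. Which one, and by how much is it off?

Distance(Q, C) = 20.1 — off by 6.30.

K = (0.00, 0.00) ✓; KB at 29.10° ✓; |KB| = 35.10 ✓; ∠KBQ = 75.40° ✓; |BQ| = 45.00 ✓; ∠(BQ, QC) = 90.00° ✓; |QC| = 26.40 ✗.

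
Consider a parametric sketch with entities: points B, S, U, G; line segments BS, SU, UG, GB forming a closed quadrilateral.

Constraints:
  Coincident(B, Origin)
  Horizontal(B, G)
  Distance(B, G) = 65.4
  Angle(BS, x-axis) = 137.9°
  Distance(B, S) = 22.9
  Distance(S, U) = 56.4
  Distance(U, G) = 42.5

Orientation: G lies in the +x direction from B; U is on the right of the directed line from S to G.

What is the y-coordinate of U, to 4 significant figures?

-19.28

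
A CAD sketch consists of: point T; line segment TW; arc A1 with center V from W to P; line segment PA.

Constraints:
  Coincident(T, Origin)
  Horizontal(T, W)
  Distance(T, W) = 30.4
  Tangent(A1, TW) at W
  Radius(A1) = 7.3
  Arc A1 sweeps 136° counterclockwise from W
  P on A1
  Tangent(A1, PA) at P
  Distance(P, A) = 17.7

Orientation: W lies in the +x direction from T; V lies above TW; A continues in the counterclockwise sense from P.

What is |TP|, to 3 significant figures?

37.6

T is at the origin; T and W share the same y with |TW| = 30.4 and W on the +x side, so W = (30.4, 0.00). A1 meets TW tangentially, so VW is at right angles to TW, so V = W + (0, 7.3) = (30.4, 7.30). On A1, W sits at bearing -90° from V; a 136° counterclockwise sweep puts P at bearing 46°, so P = V + 7.3·(cos 46°, sin 46°) = (35.5, 12.6). Then |TP| = |P − T| = 37.6.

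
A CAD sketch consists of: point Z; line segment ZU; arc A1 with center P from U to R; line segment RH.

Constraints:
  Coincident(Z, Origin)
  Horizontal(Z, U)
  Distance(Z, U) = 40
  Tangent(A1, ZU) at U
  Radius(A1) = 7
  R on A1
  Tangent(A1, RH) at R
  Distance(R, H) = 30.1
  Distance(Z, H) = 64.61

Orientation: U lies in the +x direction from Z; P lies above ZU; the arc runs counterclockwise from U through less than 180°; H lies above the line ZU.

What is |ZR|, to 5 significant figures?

47.016

Checks: Z.y = 0.00, U.y = 0.00 ✓; |PU| = 7.000 ✓; |PR| = 7.000 ✓; ∠(PR, RH) = 90.00° ✓; |RH| = 30.10 ✓; |ZH| = 64.61 ✓.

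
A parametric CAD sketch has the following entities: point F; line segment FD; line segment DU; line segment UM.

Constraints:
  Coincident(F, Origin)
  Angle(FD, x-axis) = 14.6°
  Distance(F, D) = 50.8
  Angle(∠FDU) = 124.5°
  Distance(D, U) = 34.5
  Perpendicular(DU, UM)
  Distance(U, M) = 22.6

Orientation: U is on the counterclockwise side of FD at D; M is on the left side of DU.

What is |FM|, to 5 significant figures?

66.141

∠FDU = 124.5°, so DU runs at 14.6° + (180° − 124.5°) = 70.100° from the x-axis; with |DU| = 34.5, U = D + 34.5·(cos 70.100°, sin 70.100°) = (60.903, 45.245). The perpendicularity gives UM at right angles to DU; with |UM| = 22.6 on the left of DU, M = U + 22.6·(-0.94029, 0.34038) = (39.652, 52.938). Then |FM| = |M − F| = 66.141.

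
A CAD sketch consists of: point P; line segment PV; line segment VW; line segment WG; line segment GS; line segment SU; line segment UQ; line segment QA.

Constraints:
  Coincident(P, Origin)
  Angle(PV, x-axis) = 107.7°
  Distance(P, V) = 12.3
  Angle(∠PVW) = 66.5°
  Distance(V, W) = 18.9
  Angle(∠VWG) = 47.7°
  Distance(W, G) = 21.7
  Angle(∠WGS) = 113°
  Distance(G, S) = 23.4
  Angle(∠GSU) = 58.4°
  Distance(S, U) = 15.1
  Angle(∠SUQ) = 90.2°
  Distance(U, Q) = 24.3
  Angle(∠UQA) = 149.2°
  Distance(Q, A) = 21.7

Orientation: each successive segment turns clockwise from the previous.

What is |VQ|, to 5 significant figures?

19.913

∠GSU = 58.4° gives SU at 33.300° from the x-axis; with |SU| = 15.1, U = (-9.6575, 13.532). ∠SUQ = 90.2° gives UQ at -56.500° from the x-axis; with |UQ| = 24.3, Q = (3.7545, -6.7311). Then |VQ| = |Q − V| = 19.913.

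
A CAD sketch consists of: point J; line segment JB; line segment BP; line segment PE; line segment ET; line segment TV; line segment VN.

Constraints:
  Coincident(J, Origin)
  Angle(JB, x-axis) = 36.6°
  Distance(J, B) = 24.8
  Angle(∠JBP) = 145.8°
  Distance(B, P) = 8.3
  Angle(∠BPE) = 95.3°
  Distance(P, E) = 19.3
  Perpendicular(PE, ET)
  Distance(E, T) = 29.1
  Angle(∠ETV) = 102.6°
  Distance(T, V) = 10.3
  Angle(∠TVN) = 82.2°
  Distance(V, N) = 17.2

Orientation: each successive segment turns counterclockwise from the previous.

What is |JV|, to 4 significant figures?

2.401

PE is perpendicular to ET, so ET runs at -114.5°; with |ET| = 29.1, T = (-6.990, 4.148). ∠ETV = 102.6° gives TV at -37.10° from the x-axis; with |TV| = 10.3, V = (1.225, -2.065). Then |JV| = |V − J| = 2.401.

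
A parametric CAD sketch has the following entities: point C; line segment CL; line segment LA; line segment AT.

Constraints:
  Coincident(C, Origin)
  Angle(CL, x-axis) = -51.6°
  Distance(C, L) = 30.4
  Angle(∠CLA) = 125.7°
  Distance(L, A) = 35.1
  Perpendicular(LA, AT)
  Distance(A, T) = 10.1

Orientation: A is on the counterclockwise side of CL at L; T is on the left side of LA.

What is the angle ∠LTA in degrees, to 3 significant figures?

73.9°

C is at the origin; CL runs at -51.6° with length 30.4, so L = 30.4·(cos -51.6°, sin -51.6°) = (18.9, -23.8). ∠CLA = 125.7°, so LA runs at -51.6° + (180° − 125.7°) = 2.70° from the x-axis; with |LA| = 35.1, A = L + 35.1·(cos 2.70°, sin 2.70°) = (53.9, -22.2). The perpendicularity gives AT at right angles to LA; with |AT| = 10.1 on the left of LA, T = A + 10.1·(-0.0471, 0.999) = (53.5, -12.1). Then cos ∠LTA = TL·TA / (|TL||TA|), giving 73.9°.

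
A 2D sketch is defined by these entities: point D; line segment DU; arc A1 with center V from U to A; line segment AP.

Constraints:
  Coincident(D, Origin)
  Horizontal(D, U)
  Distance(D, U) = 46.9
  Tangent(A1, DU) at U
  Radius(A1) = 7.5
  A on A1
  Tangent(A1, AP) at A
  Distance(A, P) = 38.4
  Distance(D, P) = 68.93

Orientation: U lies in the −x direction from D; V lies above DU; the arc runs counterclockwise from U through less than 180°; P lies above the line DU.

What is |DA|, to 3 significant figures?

40.9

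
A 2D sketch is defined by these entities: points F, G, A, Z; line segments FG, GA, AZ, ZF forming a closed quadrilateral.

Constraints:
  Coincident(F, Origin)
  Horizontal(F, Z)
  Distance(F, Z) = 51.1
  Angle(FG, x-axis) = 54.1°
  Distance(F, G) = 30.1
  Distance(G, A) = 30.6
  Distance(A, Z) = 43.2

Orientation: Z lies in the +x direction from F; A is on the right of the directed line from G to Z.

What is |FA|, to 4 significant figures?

9.419

Checks: FG at 54.10° ✓; |GA| = 30.60 ✓; |AZ| = 43.20 ✓.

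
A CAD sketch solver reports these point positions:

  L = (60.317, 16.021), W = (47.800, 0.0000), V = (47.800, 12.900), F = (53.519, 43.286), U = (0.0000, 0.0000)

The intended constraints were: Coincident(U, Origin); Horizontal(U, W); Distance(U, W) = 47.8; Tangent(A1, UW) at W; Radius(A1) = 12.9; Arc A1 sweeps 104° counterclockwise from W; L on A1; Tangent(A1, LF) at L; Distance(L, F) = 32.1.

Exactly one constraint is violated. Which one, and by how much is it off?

Distance(L, F) = 32.1 — off by 4.00.

U = (0.00, 0.00) ✓; U.y = 0.00, W.y = 0.00 ✓; |UW| = 47.80 ✓; ∠(VW, WU) = 90.00° ✓; |VW| = 12.90 ✓; bearing(V→L) − bearing(V→W) = 104.0° ✓; |VL| = 12.90 ✓; ∠(VL, LF) = 90.00° ✓; |LF| = 28.10 ✗.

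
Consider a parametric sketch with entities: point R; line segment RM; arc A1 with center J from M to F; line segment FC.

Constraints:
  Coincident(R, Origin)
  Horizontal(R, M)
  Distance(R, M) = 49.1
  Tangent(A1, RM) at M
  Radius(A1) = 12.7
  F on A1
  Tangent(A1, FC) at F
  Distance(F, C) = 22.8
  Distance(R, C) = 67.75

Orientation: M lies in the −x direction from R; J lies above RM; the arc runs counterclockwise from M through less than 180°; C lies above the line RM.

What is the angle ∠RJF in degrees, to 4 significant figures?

59.45°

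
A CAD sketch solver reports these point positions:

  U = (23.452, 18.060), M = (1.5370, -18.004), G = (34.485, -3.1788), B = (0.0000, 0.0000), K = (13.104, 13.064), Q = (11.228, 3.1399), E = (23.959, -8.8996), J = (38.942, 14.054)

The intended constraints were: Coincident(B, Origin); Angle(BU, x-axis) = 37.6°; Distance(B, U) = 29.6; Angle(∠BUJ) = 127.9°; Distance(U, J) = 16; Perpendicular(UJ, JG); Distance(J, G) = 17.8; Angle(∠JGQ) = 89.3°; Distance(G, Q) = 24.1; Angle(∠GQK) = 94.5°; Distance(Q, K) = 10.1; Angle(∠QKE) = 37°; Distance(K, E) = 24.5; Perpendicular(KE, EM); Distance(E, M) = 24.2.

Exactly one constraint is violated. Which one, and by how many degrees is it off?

Perpendicular(KE, EM) — off by 4.20°.

B = (0.00, 0.00) ✓; BU at 37.60° ✓; |BU| = 29.60 ✓; ∠BUJ = 127.9° ✓; |UJ| = 16.00 ✓; ∠(UJ, JG) = 90.00° ✓; |JG| = 17.80 ✓; ∠JGQ = 89.30° ✓; |GQ| = 24.10 ✓; ∠GQK = 94.50° ✓; |QK| = 10.10 ✓; ∠QKE = 37.00° ✓; |KE| = 24.50 ✓; ∠(KE, EM) = 94.20° ✗; |EM| = 24.20 ✓.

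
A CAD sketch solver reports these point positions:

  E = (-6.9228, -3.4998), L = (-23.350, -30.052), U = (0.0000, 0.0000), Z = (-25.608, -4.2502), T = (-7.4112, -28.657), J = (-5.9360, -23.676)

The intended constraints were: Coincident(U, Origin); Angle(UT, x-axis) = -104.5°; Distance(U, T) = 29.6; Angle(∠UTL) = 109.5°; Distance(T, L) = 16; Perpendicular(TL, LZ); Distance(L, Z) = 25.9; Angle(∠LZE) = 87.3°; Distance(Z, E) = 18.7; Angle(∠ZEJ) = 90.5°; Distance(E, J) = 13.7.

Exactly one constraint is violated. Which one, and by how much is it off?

Distance(E, J) = 13.7 — off by 6.50.

U = (0.00, 0.00) ✓; UT at -104.5° ✓; |UT| = 29.60 ✓; ∠UTL = 109.5° ✓; |TL| = 16.00 ✓; ∠(TL, LZ) = 90.00° ✓; |LZ| = 25.90 ✓; ∠LZE = 87.30° ✓; |ZE| = 18.70 ✓; ∠ZEJ = 90.50° ✓; |EJ| = 20.20 ✗.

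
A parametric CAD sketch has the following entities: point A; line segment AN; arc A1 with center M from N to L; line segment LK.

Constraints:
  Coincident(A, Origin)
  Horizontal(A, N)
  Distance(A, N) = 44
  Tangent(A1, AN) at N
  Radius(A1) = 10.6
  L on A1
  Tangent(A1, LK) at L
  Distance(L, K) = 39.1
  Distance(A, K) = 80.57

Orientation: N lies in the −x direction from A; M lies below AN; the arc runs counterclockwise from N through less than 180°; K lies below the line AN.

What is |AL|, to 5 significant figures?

54.313

A is at the origin; AN is horizontal with |AN| = 44.0 and N on the −x side, so N = (-44.000, 0.0000). Tangency of A1 to AN means the radius MN is perpendicular to AN, so M = N + (0, -10.6) = (-44.000, -10.600). Since ML ⟂ LK (tangency), |MK| = √(10.6² + 39.1²) = 40.511 regardless of where L sits on A1. So K lies on both circle(A, 80.57) and circle(M, 40.511); the below-AN intersection is K = (-67.974, -43.256). L is the foot of the tangent from K: L = (-53.888, -6.7815).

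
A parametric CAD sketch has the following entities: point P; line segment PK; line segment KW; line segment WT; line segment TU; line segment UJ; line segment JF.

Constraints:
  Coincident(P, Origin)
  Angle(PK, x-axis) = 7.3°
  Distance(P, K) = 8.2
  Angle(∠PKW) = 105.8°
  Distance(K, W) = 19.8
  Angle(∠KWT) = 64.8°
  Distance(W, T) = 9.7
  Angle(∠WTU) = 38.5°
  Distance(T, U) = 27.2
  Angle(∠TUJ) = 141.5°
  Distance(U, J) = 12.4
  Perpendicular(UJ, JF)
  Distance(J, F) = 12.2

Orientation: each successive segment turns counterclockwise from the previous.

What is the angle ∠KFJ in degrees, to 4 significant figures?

67.87°

P is at the origin; PK runs at 7.3° with length 8.2, so K = (8.134, 1.042). ∠PKW = 105.8° gives KW at 81.50° from the x-axis; with |KW| = 19.8, W = (11.06, 20.62). ∠KWT = 64.8° gives WT at -163.3° from the x-axis; with |WT| = 9.7, T = (1.769, 17.84). ∠WTU = 38.5° gives TU at -21.80° from the x-axis; with |TU| = 27.2, U = (27.02, 7.736). ∠TUJ = 141.5° gives UJ at 16.70° from the x-axis; with |UJ| = 12.4, J = (38.90, 11.30). UJ ⟂ JF, so JF runs at 106.7°; with |JF| = 12.2, F = (35.40, 22.98). Then cos ∠KFJ = FK·FJ / (|FK||FJ|), giving 67.87°.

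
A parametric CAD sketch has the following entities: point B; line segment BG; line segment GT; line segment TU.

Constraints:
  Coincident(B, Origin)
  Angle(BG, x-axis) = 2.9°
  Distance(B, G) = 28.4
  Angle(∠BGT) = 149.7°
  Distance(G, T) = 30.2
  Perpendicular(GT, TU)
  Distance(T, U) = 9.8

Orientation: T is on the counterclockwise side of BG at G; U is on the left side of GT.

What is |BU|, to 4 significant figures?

54.91

B is at the origin; BG runs at 2.9° with length 28.4, so G = 28.4·(cos 2.9°, sin 2.9°) = (28.36, 1.437). ∠BGT = 149.7°, so GT runs at 2.9° + (180° − 149.7°) = 33.20° from the x-axis; with |GT| = 30.2, T = G + 30.2·(cos 33.20°, sin 33.20°) = (53.63, 17.97). GT is perpendicular to TU; with |TU| = 9.8 on the left of GT, U = T + 9.8·(-0.5476, 0.8368) = (48.27, 26.17). Then |BU| = |U − B| = 54.91.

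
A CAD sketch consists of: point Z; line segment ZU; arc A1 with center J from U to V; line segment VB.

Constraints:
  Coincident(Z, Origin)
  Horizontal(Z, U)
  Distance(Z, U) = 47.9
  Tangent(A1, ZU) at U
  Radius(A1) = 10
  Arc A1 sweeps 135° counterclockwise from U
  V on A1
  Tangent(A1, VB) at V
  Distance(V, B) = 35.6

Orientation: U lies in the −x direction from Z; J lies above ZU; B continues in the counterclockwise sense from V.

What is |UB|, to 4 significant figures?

45.96

Z is at the origin; ZU is horizontal with |ZU| = 47.9 and U on the −x side, so U = (-47.90, 0.000). Since A1 is tangent to ZU there, JU ⟂ ZU, so J = U + (0, 10) = (-47.90, 10.00). On A1, U sits at bearing -90° from J; a 135° counterclockwise sweep puts V at bearing 45°, so V = J + 10.0·(cos 45°, sin 45°) = (-40.83, 17.07). A1 meets VB tangentially, so JV is at right angles to VB, so VB runs along (−sin 45°, cos 45°); with |VB| = 35.6, B = (-66.00, 42.24). Then |UB| = |B − U| = 45.96.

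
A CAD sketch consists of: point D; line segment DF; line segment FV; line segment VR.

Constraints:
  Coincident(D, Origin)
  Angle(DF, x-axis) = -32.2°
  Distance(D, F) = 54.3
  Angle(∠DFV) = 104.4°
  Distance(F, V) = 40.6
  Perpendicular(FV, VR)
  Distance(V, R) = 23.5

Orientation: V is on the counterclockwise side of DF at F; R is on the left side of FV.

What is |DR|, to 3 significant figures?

61.4

D is at the origin; DF runs at -32.2° with length 54.3, so F = 54.3·(cos -32.2°, sin -32.2°) = (45.9, -28.9). ∠DFV = 104.4°, so FV runs at -32.2° + (180° − 104.4°) = 43.4° from the x-axis; with |FV| = 40.6, V = F + 40.6·(cos 43.4°, sin 43.4°) = (75.4, -1.04). FV is perpendicular to VR; with |VR| = 23.5 on the left of FV, R = V + 23.5·(-0.687, 0.727) = (59.3, 16.0). Then |DR| = |R − D| = 61.4.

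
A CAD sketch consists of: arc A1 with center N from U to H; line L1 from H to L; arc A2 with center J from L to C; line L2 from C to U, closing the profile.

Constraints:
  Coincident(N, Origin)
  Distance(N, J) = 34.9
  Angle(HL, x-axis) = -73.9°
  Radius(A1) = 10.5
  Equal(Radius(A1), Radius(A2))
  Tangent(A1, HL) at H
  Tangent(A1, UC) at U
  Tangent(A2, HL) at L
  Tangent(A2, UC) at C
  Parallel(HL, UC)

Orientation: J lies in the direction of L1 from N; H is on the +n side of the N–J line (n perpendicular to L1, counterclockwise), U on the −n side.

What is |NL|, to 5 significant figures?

36.445

Tangency of A1 to both parallel lines with radius 10.5 puts H and U at N ± 10.5·n: H = (10.088, 2.9118), U = (-10.088, -2.9118). Equal radii place L and C the same way about J: L = J + 10.5·n = (19.766, -30.619), C = J − 10.5·n = (-0.40990, -36.443). Then |NL| = |L − N| = 36.445.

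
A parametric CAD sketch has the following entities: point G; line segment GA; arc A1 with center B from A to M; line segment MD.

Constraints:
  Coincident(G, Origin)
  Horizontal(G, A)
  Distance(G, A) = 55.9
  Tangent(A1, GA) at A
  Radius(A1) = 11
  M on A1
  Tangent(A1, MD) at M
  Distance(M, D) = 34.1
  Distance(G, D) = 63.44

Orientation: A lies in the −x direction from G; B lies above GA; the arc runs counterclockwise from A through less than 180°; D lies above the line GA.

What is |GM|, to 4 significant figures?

46.21

G is at the origin; G and A share the same y with |GA| = 55.9 and A on the −x side, so A = (-55.90, 0.000). Since A1 is tangent to GA there, BA ⟂ GA, so B = A + (0, 11) = (-55.90, 11.00). Since BM ⟂ MD (tangency), |BD| = √(11.0² + 34.1²) = 35.83 regardless of where M sits on A1. So D lies on both circle(G, 63.44) and circle(B, 35.83); the above-GA intersection is D = (-44.69, 45.03). M is the foot of the tangent from D: M = (-44.90, 10.93).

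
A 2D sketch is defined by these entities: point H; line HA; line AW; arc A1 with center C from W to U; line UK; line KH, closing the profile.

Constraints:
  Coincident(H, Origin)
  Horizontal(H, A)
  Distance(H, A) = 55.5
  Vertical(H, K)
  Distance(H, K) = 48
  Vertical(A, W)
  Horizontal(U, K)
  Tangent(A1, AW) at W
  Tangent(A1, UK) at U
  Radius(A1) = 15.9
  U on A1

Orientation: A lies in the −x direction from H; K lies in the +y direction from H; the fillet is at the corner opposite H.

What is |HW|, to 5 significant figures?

64.114

H is at the origin; HA is horizontal with |HA| = 55.5 and A on the −x side, so A = (-55.500, 0.0000). H and K share the same x with |HK| = 48.0 and K on the +y side, so K = (0.0000, 48.000). The virtual corner opposite H is at (-55.500, 48.000). The tangent condition forces CW to be normal to AW and A1 meets UK tangentially, so CU is at right angles to UK, with radius 15.9, so the center C sits 15.9 in from both sides at C = (-39.600, 32.100). That places the tangent points at W = (-55.500, 32.100) on AW and U = (-39.600, 48.000) on UK. Then |HW| = |W − H| = 64.114.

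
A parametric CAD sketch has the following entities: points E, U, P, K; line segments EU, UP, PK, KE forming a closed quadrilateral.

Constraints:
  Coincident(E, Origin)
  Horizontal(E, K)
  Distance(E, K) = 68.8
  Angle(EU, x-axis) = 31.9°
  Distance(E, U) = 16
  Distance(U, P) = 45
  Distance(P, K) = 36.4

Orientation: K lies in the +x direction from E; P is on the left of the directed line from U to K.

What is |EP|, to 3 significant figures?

61.0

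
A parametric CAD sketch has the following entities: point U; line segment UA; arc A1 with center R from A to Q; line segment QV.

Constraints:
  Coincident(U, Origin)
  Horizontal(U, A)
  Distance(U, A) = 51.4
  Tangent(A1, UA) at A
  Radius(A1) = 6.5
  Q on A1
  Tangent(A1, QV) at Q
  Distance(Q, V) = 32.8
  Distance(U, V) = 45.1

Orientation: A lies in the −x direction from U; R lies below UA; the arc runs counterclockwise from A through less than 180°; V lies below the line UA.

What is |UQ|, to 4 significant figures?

56.81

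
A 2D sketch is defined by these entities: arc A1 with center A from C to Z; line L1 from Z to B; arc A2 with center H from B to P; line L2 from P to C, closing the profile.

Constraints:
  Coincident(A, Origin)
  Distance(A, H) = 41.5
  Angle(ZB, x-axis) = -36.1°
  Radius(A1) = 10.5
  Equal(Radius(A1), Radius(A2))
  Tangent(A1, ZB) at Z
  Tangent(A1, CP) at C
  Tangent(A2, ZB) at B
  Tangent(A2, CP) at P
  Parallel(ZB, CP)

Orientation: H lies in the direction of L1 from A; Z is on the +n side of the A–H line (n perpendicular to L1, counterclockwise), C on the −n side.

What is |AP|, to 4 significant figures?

42.81

The slot axis is L1's direction at -36.1°, so u = (cos -36.1°, sin -36.1°) = (0.8080, -0.5892) and n = (−sin -36.1°, cos -36.1°) = (0.5892, 0.8080). A is at the origin and H lies 41.5 along u from A, so H = 41.5·u = (33.53, -24.45). Tangency of A1 to both parallel lines with radius 10.5 puts Z and C at A ± 10.5·n: Z = (6.187, 8.484), C = (-6.187, -8.484). Equal radii place B and P the same way about H: B = H + 10.5·n = (39.72, -15.97), P = H − 10.5·n = (27.35, -32.94). Then |AP| = |P − A| = 42.81.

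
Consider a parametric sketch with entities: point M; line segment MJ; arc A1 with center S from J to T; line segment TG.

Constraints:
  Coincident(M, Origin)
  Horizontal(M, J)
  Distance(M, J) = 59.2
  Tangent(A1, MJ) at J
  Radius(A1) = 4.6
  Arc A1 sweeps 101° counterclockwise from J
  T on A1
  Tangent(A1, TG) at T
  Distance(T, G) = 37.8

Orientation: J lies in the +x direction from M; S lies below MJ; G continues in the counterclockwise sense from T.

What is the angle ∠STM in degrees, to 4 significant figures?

163.3°

M is at the origin; MJ is horizontal with |MJ| = 59.2 and J on the +x side, so J = (59.20, 0.000). The tangent condition forces SJ to be normal to MJ, so S = J + (0, -4.6) = (59.20, -4.600). On A1, J sits at bearing 90° from S; a 101° counterclockwise sweep puts T at bearing 191°, so T = S + 4.6·(cos 191°, sin 191°) = (54.68, -5.478). Then cos ∠STM = TS·TM / (|TS||TM|), giving 163.3°.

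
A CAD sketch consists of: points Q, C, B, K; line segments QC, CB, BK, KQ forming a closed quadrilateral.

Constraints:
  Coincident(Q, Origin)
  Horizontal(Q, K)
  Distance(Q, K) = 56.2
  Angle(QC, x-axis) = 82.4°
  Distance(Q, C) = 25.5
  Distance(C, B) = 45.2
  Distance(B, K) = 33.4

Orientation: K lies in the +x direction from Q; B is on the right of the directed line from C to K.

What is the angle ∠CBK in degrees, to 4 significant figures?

95.15°

Q is at the origin; QK is horizontal with |QK| = 56.2 and K in +x, so K = (56.2, 0). QC runs at 82.4° with |QC| = 25.5, so C = (3.373, 25.28). B is determined by |CB| = 45.2 and |BK| = 33.4 together: it lies at the intersection of circle(C, 45.2) and circle(K, 33.4). With |CK| = 58.56, the foot of the radical line on CK is 37.20 from C and the perpendicular offset is √(45.2² − 37.20²) = 25.67. Taking the right-of-CK solution: B = (25.85, -13.94).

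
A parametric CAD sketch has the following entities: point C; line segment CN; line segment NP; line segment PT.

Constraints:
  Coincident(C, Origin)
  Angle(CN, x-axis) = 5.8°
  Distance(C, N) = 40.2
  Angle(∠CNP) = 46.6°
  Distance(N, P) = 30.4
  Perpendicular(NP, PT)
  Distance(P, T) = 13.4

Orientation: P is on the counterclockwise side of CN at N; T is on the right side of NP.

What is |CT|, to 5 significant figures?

42.699

∠CNP = 46.6°, so NP runs at 5.8° + (180° − 46.6°) = 139.20° from the x-axis; with |NP| = 30.4, P = N + 30.4·(cos 139.20°, sin 139.20°) = (16.982, 23.926). NP ⟂ PT; with |PT| = 13.4 on the right of NP, T = P + 13.4·(0.65342, 0.75700) = (25.737, 34.070). Then |CT| = |T − C| = 42.699.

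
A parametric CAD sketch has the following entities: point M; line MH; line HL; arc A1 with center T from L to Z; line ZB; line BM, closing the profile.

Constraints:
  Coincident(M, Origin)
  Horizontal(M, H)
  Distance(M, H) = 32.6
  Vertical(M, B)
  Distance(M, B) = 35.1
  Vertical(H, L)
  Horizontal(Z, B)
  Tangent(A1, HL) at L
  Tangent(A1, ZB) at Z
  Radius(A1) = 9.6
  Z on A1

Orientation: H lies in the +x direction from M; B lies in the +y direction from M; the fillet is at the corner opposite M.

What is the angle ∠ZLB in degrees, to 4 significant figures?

28.59°

M is at the origin; MH is horizontal with |MH| = 32.6 and H on the +x side, so H = (32.60, 0.000). MB is vertical with |MB| = 35.1 and B on the +y side, so B = (0.000, 35.10). The virtual corner opposite M is at (32.60, 35.10). Since A1 is tangent to HL there, TL ⟂ HL and the tangent condition forces TZ to be normal to ZB, with radius 9.6, so the center T sits 9.6 in from both sides at T = (23.00, 25.50). That places the tangent points at L = (32.60, 25.50) on HL and Z = (23.00, 35.10) on ZB. Then cos ∠ZLB = LZ·LB / (|LZ||LB|), giving 28.59°.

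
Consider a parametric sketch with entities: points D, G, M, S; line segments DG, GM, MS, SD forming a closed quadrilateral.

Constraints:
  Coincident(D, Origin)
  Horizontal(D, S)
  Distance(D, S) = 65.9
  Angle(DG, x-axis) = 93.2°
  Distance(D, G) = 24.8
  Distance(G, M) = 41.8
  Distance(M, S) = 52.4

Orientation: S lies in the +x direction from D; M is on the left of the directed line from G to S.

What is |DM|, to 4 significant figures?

56.29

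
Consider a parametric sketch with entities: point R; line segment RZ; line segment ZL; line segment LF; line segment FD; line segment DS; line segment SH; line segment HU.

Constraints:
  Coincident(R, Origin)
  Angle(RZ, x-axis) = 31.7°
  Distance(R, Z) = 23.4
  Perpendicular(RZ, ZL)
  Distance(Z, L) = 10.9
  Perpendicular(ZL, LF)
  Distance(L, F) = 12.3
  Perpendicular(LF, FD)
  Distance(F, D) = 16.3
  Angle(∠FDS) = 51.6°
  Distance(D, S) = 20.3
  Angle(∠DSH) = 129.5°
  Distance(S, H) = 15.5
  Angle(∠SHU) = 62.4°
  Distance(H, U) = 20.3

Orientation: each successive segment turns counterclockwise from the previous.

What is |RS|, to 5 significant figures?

27.955

LF is perpendicular to FD, so FD runs at -58.300°; with |FD| = 16.3, D = (12.282, 1.2384). ∠FDS = 51.6° gives DS at 70.100° from the x-axis; with |DS| = 20.3, S = (19.191, 20.326). Then |RS| = |S − R| = 27.955.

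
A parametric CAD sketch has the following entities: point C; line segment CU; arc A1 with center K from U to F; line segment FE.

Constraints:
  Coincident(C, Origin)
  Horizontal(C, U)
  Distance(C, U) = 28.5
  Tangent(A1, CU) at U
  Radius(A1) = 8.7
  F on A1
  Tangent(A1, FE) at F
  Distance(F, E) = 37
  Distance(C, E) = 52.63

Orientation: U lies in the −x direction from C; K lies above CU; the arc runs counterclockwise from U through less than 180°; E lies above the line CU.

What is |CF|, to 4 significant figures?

22.17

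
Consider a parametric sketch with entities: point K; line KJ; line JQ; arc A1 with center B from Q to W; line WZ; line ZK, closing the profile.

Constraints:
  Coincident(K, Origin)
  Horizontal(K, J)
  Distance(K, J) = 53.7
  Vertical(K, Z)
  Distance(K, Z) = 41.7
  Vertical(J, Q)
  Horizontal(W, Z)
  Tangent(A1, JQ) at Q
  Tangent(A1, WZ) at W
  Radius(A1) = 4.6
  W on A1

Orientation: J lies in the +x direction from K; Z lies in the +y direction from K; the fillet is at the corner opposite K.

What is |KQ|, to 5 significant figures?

65.269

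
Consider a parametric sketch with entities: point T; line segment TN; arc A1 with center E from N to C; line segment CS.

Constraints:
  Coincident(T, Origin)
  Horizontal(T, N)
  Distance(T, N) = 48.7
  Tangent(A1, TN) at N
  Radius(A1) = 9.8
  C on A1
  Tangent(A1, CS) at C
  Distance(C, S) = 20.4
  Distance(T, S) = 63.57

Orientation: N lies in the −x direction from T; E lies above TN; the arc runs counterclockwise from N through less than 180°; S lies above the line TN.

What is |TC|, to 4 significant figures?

44.60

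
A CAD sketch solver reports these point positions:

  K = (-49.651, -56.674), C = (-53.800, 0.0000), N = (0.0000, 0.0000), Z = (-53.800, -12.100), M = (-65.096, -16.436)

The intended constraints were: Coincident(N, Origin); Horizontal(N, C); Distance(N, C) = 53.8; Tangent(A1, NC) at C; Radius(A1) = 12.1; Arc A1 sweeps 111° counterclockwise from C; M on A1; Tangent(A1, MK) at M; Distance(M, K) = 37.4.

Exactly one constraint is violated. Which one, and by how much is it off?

Distance(M, K) = 37.4 — off by 5.70.

N = (0.00, 0.00) ✓; N.y = 0.00, C.y = 0.00 ✓; |NC| = 53.80 ✓; ∠(ZC, CN) = 90.00° ✓; |ZC| = 12.10 ✓; bearing(Z→M) − bearing(Z→C) = 111.0° ✓; |ZM| = 12.10 ✓; ∠(ZM, MK) = 90.00° ✓; |MK| = 43.10 ✗.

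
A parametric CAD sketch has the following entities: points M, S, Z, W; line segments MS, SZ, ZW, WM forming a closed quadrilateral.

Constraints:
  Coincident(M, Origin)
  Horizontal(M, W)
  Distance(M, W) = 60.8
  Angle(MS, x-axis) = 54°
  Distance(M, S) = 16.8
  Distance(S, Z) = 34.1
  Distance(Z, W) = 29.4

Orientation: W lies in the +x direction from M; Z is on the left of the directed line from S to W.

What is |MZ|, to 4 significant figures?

48.48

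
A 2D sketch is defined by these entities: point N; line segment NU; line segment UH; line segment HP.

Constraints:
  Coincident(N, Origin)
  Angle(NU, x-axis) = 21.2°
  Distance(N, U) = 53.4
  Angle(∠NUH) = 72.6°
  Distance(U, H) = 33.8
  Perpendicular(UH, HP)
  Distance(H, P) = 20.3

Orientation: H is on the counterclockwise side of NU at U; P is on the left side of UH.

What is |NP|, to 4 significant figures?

35.47

N is at the origin; NU runs at 21.2° with length 53.4, so U = 53.4·(cos 21.2°, sin 21.2°) = (49.79, 19.31). ∠NUH = 72.6°, so UH runs at 21.2° + (180° − 72.6°) = 128.6° from the x-axis; with |UH| = 33.8, H = U + 33.8·(cos 128.6°, sin 128.6°) = (28.70, 45.73). UH ⟂ HP; with |HP| = 20.3 on the left of UH, P = H + 20.3·(-0.7815, -0.6239) = (12.83, 33.06). Then |NP| = |P − N| = 35.47.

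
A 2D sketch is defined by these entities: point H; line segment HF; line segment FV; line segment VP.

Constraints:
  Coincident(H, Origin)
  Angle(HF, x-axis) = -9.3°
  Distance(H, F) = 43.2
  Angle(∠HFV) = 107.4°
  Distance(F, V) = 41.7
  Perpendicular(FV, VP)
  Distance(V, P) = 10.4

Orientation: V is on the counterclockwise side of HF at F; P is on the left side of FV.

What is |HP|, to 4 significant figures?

62.72

H is at the origin; HF runs at -9.3° with length 43.2, so F = 43.2·(cos -9.3°, sin -9.3°) = (42.63, -6.981). ∠HFV = 107.4°, so FV runs at -9.3° + (180° − 107.4°) = 63.30° from the x-axis; with |FV| = 41.7, V = F + 41.7·(cos 63.30°, sin 63.30°) = (61.37, 30.27). FV is perpendicular to VP; with |VP| = 10.4 on the left of FV, P = V + 10.4·(-0.8934, 0.4493) = (52.08, 34.95). Then |HP| = |P − H| = 62.72.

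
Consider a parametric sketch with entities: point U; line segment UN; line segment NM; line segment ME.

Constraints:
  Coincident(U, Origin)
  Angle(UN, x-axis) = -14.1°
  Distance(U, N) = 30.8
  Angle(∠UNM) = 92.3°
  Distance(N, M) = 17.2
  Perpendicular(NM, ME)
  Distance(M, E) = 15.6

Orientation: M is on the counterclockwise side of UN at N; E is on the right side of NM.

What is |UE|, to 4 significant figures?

49.91

∠UNM = 92.3°, so NM runs at -14.1° + (180° − 92.3°) = 73.60° from the x-axis; with |NM| = 17.2, M = N + 17.2·(cos 73.60°, sin 73.60°) = (34.73, 8.997). The perpendicularity gives ME at right angles to NM; with |ME| = 15.6 on the right of NM, E = M + 15.6·(0.9593, -0.2823) = (49.69, 4.592). Then |UE| = |E − U| = 49.91.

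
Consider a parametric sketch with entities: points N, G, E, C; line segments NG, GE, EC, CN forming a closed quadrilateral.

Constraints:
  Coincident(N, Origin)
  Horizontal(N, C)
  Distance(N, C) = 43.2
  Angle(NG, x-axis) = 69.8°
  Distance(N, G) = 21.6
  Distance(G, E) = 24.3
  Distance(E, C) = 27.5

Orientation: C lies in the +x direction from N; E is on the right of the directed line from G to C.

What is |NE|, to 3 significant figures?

16.0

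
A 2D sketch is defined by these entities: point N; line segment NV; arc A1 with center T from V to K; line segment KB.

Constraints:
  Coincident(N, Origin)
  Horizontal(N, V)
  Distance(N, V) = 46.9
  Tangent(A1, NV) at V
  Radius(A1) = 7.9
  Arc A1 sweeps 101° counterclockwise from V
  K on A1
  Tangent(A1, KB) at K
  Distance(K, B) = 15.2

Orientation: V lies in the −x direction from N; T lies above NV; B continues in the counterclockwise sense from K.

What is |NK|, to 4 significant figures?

40.26

N is at the origin; N and V share the same y with |NV| = 46.9 and V on the −x side, so V = (-46.90, 0.000). A1 meets NV tangentially, so TV is at right angles to NV, so T = V + (0, 7.9) = (-46.90, 7.900). On A1, V sits at bearing -90° from T; a 101° counterclockwise sweep puts K at bearing 11°, so K = T + 7.9·(cos 11°, sin 11°) = (-39.15, 9.407). Then |NK| = |K − N| = 40.26.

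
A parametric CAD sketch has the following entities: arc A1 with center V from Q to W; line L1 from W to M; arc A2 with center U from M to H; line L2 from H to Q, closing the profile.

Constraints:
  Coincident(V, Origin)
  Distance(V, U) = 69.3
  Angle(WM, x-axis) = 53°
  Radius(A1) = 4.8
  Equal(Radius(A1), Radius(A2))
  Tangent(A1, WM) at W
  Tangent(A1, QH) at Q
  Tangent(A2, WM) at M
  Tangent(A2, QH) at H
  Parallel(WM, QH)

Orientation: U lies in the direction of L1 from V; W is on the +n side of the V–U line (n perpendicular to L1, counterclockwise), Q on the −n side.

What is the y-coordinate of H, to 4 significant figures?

52.46

The slot axis is L1's direction at 53.0°, so u = (cos 53.0°, sin 53.0°) = (0.6018, 0.7986) and n = (−sin 53.0°, cos 53.0°) = (-0.7986, 0.6018). V is at the origin and U lies 69.3 along u from V, so U = 69.3·u = (41.71, 55.35). Tangency of A1 to both parallel lines with radius 4.8 puts W and Q at V ± 4.8·n: W = (-3.833, 2.889), Q = (3.833, -2.889). Equal radii place M and H the same way about U: M = U + 4.8·n = (37.87, 58.23), H = U − 4.8·n = (45.54, 52.46). So H.y = 52.46.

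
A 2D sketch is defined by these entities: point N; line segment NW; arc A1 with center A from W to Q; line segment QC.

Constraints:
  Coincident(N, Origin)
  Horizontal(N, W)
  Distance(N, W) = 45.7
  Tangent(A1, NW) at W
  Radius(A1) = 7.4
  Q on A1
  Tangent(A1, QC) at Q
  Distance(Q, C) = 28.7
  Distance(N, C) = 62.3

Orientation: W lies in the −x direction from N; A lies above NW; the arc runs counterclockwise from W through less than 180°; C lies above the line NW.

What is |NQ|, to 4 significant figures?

40.27

Checks: N = (0.00, 0.00) ✓; |AQ| = 7.400 ✓; ∠(AQ, QC) = 90.00° ✓; |QC| = 28.70 ✓; |NC| = 62.30 ✓.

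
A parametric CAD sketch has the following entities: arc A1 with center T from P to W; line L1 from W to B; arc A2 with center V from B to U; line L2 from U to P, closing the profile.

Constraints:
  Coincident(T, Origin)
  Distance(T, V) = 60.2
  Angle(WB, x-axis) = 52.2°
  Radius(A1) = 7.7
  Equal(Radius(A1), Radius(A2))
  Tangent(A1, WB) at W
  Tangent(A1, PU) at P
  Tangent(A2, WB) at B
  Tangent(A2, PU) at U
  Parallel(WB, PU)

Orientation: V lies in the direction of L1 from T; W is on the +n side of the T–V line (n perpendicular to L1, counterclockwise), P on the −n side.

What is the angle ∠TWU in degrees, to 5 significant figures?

75.651°

The slot axis is L1's direction at 52.2°, so u = (cos 52.2°, sin 52.2°) = (0.61291, 0.79016) and n = (−sin 52.2°, cos 52.2°) = (-0.79016, 0.61291). T is at the origin and V lies 60.2 along u from T, so V = 60.2·u = (36.897, 47.567). Tangency of A1 to both parallel lines with radius 7.7 puts W and P at T ± 7.7·n: W = (-6.0842, 4.7194), P = (6.0842, -4.7194). Equal radii place B and U the same way about V: B = V + 7.7·n = (30.813, 52.287), U = V − 7.7·n = (42.981, 42.848). Then cos ∠TWU = WT·WU / (|WT||WU|), giving 75.651°.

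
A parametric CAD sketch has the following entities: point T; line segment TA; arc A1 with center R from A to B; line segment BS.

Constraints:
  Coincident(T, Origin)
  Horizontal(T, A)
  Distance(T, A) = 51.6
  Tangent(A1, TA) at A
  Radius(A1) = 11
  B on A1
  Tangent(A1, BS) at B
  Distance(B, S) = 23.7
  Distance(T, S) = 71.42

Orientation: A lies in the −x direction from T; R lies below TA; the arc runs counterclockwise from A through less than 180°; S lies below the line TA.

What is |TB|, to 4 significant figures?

63.58

Checks: |RB| = 11.00 ✓; ∠(RB, BS) = 90.00° ✓; |BS| = 23.70 ✓; |TS| = 71.42 ✓.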